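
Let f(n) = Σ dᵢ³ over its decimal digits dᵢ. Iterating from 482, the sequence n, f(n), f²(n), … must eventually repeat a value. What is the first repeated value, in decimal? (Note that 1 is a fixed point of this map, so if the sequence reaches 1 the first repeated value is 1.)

482 → 584
584 → 701
701 → 344
344 → 155
155 → 251
251 → 134
134 → 92
92 → 737
737 → 713
713 → 371
371 → 371  — 371 already appeared earlier.

371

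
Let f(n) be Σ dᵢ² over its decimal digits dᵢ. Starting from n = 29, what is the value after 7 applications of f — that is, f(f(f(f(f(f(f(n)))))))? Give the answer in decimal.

16

29 → 2² + 9² = 85
85 → 8² + 5² = 89
89 → 8² + 9² = 145
145 → 1² + 4² + 5² = 42
42 → 4² + 2² = 20
20 → 2² + 0² = 4
4 → 4² = 16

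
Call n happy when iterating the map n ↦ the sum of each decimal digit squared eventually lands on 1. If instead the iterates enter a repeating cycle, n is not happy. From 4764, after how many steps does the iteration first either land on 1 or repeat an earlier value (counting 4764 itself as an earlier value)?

13

4764 → 4² + 7² + 6² + 4² = 16 + 49 + 36 + 16 = 117
117 → 1² + 1² + 7² = 1 + 1 + 49 = 51
51 → 5² + 1² = 25 + 1 = 26
26 → 2² + 6² = 4 + 36 = 40
40 → 4² + 0² = 16 + 0 = 16
16 → 1² + 6² = 1 + 36 = 37
37 → 3² + 7² = 9 + 49 = 58
58 → 5² + 8² = 25 + 64 = 89
89 → 8² + 9² = 64 + 81 = 145
145 → 1² + 4² + 5² = 1 + 16 + 25 = 42
42 → 4² + 2² = 16 + 4 = 20
20 → 2² + 0² = 4 + 0 = 4
4 → 4² = 16  — 16 repeats.
That took 13 steps.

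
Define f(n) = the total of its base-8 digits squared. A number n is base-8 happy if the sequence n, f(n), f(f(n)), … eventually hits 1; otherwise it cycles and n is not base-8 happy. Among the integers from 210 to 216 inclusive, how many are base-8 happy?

1

210: 210 → 17 → 5 → 25 → 10 → 5  (repeats 5)
211: 211 → 22 → 40 → 25 → 10 → 5 → 25  (repeats 25)
212: 212 → 29 → 34 → 20 → 20  (repeats 20)
213: 213 → 38 → 52 → 52  (repeats 52)
214: 214 → 49 → 37 → 41 → 26 → 13 → 26  (repeats 26)
215: 215 → 62 → 85 → 30 → 45 → 50 → 40 → 25 → 10 → 5 → 25  (repeats 25)
216: 216 → 18 → 8 → 1  (reaches 1)
base-8 happy: 216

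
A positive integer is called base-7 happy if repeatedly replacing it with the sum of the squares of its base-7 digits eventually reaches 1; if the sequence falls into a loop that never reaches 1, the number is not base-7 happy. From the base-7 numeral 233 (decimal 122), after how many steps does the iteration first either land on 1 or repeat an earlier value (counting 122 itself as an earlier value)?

3

122 = (2,3,3)_7 → 2² + 3² + 3² = 4 + 9 + 9 = 22
22 = (3,1)_7 → 3² + 1² = 9 + 1 = 10
10 = (1,3)_7 → 1² + 3² = 1 + 9 = 10  — 10 repeats.
That took 3 steps.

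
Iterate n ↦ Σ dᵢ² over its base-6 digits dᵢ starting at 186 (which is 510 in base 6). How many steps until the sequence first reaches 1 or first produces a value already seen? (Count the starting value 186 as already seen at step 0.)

9

186 = (5,1,0)_6 → 5² + 1² + 0² = 25 + 1 + 0 = 26
26 = (4,2)_6 → 4² + 2² = 16 + 4 = 20
20 = (3,2)_6 → 3² + 2² = 9 + 4 = 13
13 = (2,1)_6 → 2² + 1² = 4 + 1 = 5
5 = (5)_6 → 5² = 25
25 = (4,1)_6 → 4² + 1² = 16 + 1 = 17
17 = (2,5)_6 → 2² + 5² = 4 + 25 = 29
29 = (4,5)_6 → 4² + 5² = 16 + 25 = 41
41 = (1,0,5)_6 → 1² + 0² + 5² = 1 + 0 + 25 = 26  — 26 repeats.
That took 9 steps.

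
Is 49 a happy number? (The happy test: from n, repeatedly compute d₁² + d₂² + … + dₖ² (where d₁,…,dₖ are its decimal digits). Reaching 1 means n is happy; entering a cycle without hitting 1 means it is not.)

happy

49 → 4² + 9² = 16 + 81 = 97
97 → 9² + 7² = 81 + 49 = 130
130 → 1² + 3² + 0² = 1 + 9 + 0 = 10
10 → 1² + 0² = 1 + 0 = 1  — reached 1.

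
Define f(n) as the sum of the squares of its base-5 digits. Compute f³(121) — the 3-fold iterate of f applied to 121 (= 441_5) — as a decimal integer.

121 = (4,4,1)_5 → 33
33 = (1,1,3)_5 → 11
11 = (2,1)_5 → 5

5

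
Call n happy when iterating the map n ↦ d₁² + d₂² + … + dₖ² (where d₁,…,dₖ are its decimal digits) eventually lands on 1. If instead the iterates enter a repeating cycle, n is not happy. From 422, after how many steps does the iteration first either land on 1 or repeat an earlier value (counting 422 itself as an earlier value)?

422 → 24
24 → 20
20 → 4
4 → 16
16 → 37
37 → 58
58 → 89
89 → 145
145 → 42
42 → 20  — 20 repeats.
That took 10 steps.

10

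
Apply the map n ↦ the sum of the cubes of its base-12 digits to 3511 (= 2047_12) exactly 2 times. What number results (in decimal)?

3511 = (2,0,4,7)_12 → 2³ + 0³ + 4³ + 7³ = 8 + 0 + 64 + 343 = 415
415 = (2,10,7)_12 → 2³ + 10³ + 7³ = 8 + 1000 + 343 = 1351

1351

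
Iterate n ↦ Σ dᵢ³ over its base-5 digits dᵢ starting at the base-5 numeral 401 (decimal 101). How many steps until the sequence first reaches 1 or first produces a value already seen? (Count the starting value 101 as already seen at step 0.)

4

101 = (4,0,1)_5 → 4³ + 0³ + 1³ = 64 + 0 + 1 = 65
65 = (2,3,0)_5 → 2³ + 3³ + 0³ = 8 + 27 + 0 = 35
35 = (1,2,0)_5 → 1³ + 2³ + 0³ = 1 + 8 + 0 = 9
9 = (1,4)_5 → 1³ + 4³ = 1 + 64 = 65  — 65 repeats.
That took 4 steps.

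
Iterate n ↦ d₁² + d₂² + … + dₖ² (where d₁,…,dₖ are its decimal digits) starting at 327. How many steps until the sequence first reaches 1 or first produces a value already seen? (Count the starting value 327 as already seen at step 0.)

11

327 → 3² + 2² + 7² = 9 + 4 + 49 = 62
62 → 6² + 2² = 36 + 4 = 40
40 → 4² + 0² = 16 + 0 = 16
16 → 1² + 6² = 1 + 36 = 37
37 → 3² + 7² = 9 + 49 = 58
58 → 5² + 8² = 25 + 64 = 89
89 → 8² + 9² = 64 + 81 = 145
145 → 1² + 4² + 5² = 1 + 16 + 25 = 42
42 → 4² + 2² = 16 + 4 = 20
20 → 2² + 0² = 4 + 0 = 4
4 → 4² = 16  — 16 repeats.
That took 11 steps.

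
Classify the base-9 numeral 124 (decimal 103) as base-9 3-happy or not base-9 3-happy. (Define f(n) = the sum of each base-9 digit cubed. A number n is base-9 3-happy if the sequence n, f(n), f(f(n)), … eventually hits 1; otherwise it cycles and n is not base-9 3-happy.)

103 = (1,2,4)_9 → 73
73 = (8,1)_9 → 513
513 = (6,3,0)_9 → 243
243 = (3,0,0)_9 → 27
27 = (3,0)_9 → 27  — 27 already seen; the sequence cycles without reaching 1.

not base-9 3-happy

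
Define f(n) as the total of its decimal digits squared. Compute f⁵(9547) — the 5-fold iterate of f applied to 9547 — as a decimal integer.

9547 → 9² + 5² + 4² + 7² = 171
171 → 1² + 7² + 1² = 51
51 → 5² + 1² = 26
26 → 2² + 6² = 40
40 → 4² + 0² = 16

16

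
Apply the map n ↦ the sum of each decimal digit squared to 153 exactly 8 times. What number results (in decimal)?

153 → 1² + 5² + 3² = 1 + 25 + 9 = 35
35 → 3² + 5² = 9 + 25 = 34
34 → 3² + 4² = 9 + 16 = 25
25 → 2² + 5² = 4 + 25 = 29
29 → 2² + 9² = 4 + 81 = 85
85 → 8² + 5² = 64 + 25 = 89
89 → 8² + 9² = 64 + 81 = 145
145 → 1² + 4² + 5² = 1 + 16 + 25 = 42

42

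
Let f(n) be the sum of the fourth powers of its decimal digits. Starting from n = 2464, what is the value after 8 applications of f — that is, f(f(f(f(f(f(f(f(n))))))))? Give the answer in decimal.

2464 → 2⁴ + 4⁴ + 6⁴ + 4⁴ = 1824
1824 → 1⁴ + 8⁴ + 2⁴ + 4⁴ = 4369
4369 → 4⁴ + 3⁴ + 6⁴ + 9⁴ = 8194
8194 → 8⁴ + 1⁴ + 9⁴ + 4⁴ = 10914
10914 → 1⁴ + 0⁴ + 9⁴ + 1⁴ + 4⁴ = 6819
6819 → 6⁴ + 8⁴ + 1⁴ + 9⁴ = 11954
11954 → 1⁴ + 1⁴ + 9⁴ + 5⁴ + 4⁴ = 7444
7444 → 7⁴ + 4⁴ + 4⁴ + 4⁴ = 3169

3169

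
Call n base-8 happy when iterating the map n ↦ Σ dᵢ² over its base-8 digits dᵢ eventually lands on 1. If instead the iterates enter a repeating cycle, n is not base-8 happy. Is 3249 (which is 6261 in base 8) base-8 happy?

base-8 happy

3249 = (6,2,6,1)_8 → 6² + 2² + 6² + 1² = 77
77 = (1,1,5)_8 → 1² + 1² + 5² = 27
27 = (3,3)_8 → 3² + 3² = 18
18 = (2,2)_8 → 2² + 2² = 8
8 = (1,0)_8 → 1² + 0² = 1  — reached 1.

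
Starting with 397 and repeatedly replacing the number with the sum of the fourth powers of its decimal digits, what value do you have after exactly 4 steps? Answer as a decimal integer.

8114

397 → 3⁴ + 9⁴ + 7⁴ = 81 + 6561 + 2401 = 9043
9043 → 9⁴ + 0⁴ + 4⁴ + 3⁴ = 6561 + 0 + 256 + 81 = 6898
6898 → 6⁴ + 8⁴ + 9⁴ + 8⁴ = 1296 + 4096 + 6561 + 4096 = 16049
16049 → 1⁴ + 6⁴ + 0⁴ + 4⁴ + 9⁴ = 1 + 1296 + 0 + 256 + 6561 = 8114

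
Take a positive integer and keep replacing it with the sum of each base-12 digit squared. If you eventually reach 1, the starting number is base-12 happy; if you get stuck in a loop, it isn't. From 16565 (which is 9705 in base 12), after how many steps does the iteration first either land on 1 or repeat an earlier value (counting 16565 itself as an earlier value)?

16565 = (9,7,0,5)_12 → 9² + 7² + 0² + 5² = 155
155 = (1,0,11)_12 → 1² + 0² + 11² = 122
122 = (10,2)_12 → 10² + 2² = 104
104 = (8,8)_12 → 8² + 8² = 128
128 = (10,8)_12 → 10² + 8² = 164
164 = (1,1,8)_12 → 1² + 1² + 8² = 66
66 = (5,6)_12 → 5² + 6² = 61
61 = (5,1)_12 → 5² + 1² = 26
26 = (2,2)_12 → 2² + 2² = 8
8 = (8)_12 → 8² = 64
64 = (5,4)_12 → 5² + 4² = 41
41 = (3,5)_12 → 3² + 5² = 34
34 = (2,10)_12 → 2² + 10² = 104  — 104 repeats.
That took 13 steps.

13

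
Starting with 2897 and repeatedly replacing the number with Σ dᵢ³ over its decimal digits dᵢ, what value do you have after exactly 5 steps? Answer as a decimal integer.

881

2897 → 2³ + 8³ + 9³ + 7³ = 8 + 512 + 729 + 343 = 1592
1592 → 1³ + 5³ + 9³ + 2³ = 1 + 125 + 729 + 8 = 863
863 → 8³ + 6³ + 3³ = 512 + 216 + 27 = 755
755 → 7³ + 5³ + 5³ = 343 + 125 + 125 = 593
593 → 5³ + 9³ + 3³ = 125 + 729 + 27 = 881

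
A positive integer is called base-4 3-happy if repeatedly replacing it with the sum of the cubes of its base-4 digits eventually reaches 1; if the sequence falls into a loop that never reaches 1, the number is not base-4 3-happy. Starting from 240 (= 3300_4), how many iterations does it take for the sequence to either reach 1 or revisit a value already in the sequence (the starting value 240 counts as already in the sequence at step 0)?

4

240 = (3,3,0,0)_4 → 3³ + 3³ + 0³ + 0³ = 54
54 = (3,1,2)_4 → 3³ + 1³ + 2³ = 36
36 = (2,1,0)_4 → 2³ + 1³ + 0³ = 9
9 = (2,1)_4 → 2³ + 1³ = 9  — 9 repeats.
That took 4 steps.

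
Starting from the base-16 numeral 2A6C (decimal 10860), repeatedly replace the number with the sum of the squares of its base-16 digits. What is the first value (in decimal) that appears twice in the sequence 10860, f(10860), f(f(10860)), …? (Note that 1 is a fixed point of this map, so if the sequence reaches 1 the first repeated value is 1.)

146

10860 = (2,10,6,12)_16 → 2² + 10² + 6² + 12² = 4 + 100 + 36 + 144 = 284
284 = (1,1,12)_16 → 1² + 1² + 12² = 1 + 1 + 144 = 146
146 = (9,2)_16 → 9² + 2² = 81 + 4 = 85
85 = (5,5)_16 → 5² + 5² = 25 + 25 = 50
50 = (3,2)_16 → 3² + 2² = 9 + 4 = 13
13 = (13)_16 → 13² = 169
169 = (10,9)_16 → 10² + 9² = 100 + 81 = 181
181 = (11,5)_16 → 11² + 5² = 121 + 25 = 146  — 146 already appeared earlier.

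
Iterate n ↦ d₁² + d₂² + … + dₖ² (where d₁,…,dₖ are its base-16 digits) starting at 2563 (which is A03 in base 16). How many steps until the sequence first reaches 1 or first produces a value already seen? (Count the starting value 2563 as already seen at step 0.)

2563 = (10,0,3)_16 → 10² + 0² + 3² = 100 + 0 + 9 = 109
109 = (6,13)_16 → 6² + 13² = 36 + 169 = 205
205 = (12,13)_16 → 12² + 13² = 144 + 169 = 313
313 = (1,3,9)_16 → 1² + 3² + 9² = 1 + 9 + 81 = 91
91 = (5,11)_16 → 5² + 11² = 25 + 121 = 146
146 = (9,2)_16 → 9² + 2² = 81 + 4 = 85
85 = (5,5)_16 → 5² + 5² = 25 + 25 = 50
50 = (3,2)_16 → 3² + 2² = 9 + 4 = 13
13 = (13)_16 → 13² = 169
169 = (10,9)_16 → 10² + 9² = 100 + 81 = 181
181 = (11,5)_16 → 11² + 5² = 121 + 25 = 146  — 146 repeats.
That took 11 steps.

11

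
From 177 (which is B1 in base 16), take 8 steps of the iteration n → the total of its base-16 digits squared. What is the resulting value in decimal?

177 = (11,1)_16 → 11² + 1² = 121 + 1 = 122
122 = (7,10)_16 → 7² + 10² = 49 + 100 = 149
149 = (9,5)_16 → 9² + 5² = 81 + 25 = 106
106 = (6,10)_16 → 6² + 10² = 36 + 100 = 136
136 = (8,8)_16 → 8² + 8² = 64 + 64 = 128
128 = (8,0)_16 → 8² + 0² = 64 + 0 = 64
64 = (4,0)_16 → 4² + 0² = 16 + 0 = 16
16 = (1,0)_16 → 1² + 0² = 1 + 0 = 1

1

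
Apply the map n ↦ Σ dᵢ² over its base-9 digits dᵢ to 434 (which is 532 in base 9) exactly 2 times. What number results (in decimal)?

434 = (5,3,2)_9 → 38
38 = (4,2)_9 → 20

20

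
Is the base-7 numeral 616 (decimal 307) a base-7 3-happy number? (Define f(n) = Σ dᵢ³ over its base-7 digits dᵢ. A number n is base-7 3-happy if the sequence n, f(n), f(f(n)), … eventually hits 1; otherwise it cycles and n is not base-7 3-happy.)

base-7 3-happy

307 = (6,1,6)_7 → 6³ + 1³ + 6³ = 216 + 1 + 216 = 433
433 = (1,1,5,6)_7 → 1³ + 1³ + 5³ + 6³ = 1 + 1 + 125 + 216 = 343
343 = (1,0,0,0)_7 → 1³ + 0³ + 0³ + 0³ = 1 + 0 + 0 + 0 = 1  — reached 1.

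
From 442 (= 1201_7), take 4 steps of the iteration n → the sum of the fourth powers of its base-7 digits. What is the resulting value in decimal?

442 = (1,2,0,1)_7 → 1⁴ + 2⁴ + 0⁴ + 1⁴ = 18
18 = (2,4)_7 → 2⁴ + 4⁴ = 272
272 = (5,3,6)_7 → 5⁴ + 3⁴ + 6⁴ = 2002
2002 = (5,5,6,0)_7 → 5⁴ + 5⁴ + 6⁴ + 0⁴ = 2546

2546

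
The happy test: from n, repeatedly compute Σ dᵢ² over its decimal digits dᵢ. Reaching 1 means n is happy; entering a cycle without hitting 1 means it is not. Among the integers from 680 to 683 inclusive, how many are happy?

680: 680 → 100 → 1  — happy
681: 681 → 101 → 2 → 4 → 16 → 37 → 58 → 89 → 145 → 42 → 20 → 4  — not happy
682: 682 → 104 → 17 → 50 → 25 → 29 → 85 → 89 → 145 → 42 → 20 → 4 → 16 → 37 → 58 → 89  — not happy
683: 683 → 109 → 82 → 68 → 100 → 1  — happy
happy: 680, 683

2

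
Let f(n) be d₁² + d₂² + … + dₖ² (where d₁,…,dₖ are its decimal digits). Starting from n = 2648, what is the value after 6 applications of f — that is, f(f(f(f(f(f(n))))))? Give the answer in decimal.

2648 → 2² + 6² + 4² + 8² = 120
120 → 1² + 2² + 0² = 5
5 → 5² = 25
25 → 2² + 5² = 29
29 → 2² + 9² = 85
85 → 8² + 5² = 89

89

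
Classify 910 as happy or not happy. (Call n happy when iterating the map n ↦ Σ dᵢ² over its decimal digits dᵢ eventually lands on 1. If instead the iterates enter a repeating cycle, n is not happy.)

happy

910 → 82
82 → 68
68 → 100
100 → 1  — reached 1.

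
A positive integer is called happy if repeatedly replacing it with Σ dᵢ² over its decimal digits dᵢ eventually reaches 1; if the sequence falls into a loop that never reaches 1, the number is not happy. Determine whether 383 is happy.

383 → 3² + 8² + 3² = 82
82 → 8² + 2² = 68
68 → 6² + 8² = 100
100 → 1² + 0² + 0² = 1  — reached 1.

happy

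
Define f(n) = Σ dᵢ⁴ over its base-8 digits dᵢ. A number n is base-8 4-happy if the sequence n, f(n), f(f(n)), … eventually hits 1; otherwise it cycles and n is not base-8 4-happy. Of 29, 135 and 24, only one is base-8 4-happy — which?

135

29: 29 → 706 → 98 → 273 → 273  — repeats 273 (not base-8 4-happy)
135: 135 → 2417 → 2178 → 288 → 512 → 1  — reaches 1 (base-8 4-happy)
24: 24 → 81 → 18 → 32 → 256 → 256  — repeats 256 (not base-8 4-happy)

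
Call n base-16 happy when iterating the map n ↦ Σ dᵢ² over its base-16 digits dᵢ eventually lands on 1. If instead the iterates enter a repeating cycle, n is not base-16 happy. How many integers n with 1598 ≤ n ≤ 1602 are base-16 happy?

1

1598: 1598 → 241 → 226 → 200 → 208 → 169 → 181 → 146 → 85 → 50 → 13 → 169  — not base-16 happy
1599: 1599 → 270 → 197 → 169 → 181 → 146 → 85 → 50 → 13 → 169  — not base-16 happy
1600: 1600 → 52 → 25 → 82 → 29 → 170 → 200 → 208 → 169 → 181 → 146 → 85 → 50 → 13 → 169  — not base-16 happy
1601: 1601 → 53 → 34 → 8 → 64 → 16 → 1  — base-16 happy
1602: 1602 → 56 → 73 → 97 → 37 → 29 → 170 → 200 → 208 → 169 → 181 → 146 → 85 → 50 → 13 → 169  — not base-16 happy
base-16 happy: 1601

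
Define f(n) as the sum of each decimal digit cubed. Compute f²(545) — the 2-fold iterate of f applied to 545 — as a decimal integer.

92

545 → 5³ + 4³ + 5³ = 125 + 64 + 125 = 314
314 → 3³ + 1³ + 4³ = 27 + 1 + 64 = 92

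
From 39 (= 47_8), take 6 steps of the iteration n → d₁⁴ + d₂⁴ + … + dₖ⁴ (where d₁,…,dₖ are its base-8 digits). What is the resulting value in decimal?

114

39 = (4,7)_8 → 4⁴ + 7⁴ = 2657
2657 = (5,1,4,1)_8 → 5⁴ + 1⁴ + 4⁴ + 1⁴ = 883
883 = (1,5,6,3)_8 → 1⁴ + 5⁴ + 6⁴ + 3⁴ = 2003
2003 = (3,7,2,3)_8 → 3⁴ + 7⁴ + 2⁴ + 3⁴ = 2579
2579 = (5,0,2,3)_8 → 5⁴ + 0⁴ + 2⁴ + 3⁴ = 722
722 = (1,3,2,2)_8 → 1⁴ + 3⁴ + 2⁴ + 2⁴ = 114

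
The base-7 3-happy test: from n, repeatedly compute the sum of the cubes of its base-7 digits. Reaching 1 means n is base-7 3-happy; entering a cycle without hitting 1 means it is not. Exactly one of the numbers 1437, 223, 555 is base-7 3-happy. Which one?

1437: 1437 → 81 → 129 → 99 → 9 → 9  — repeats 9 (not base-7 3-happy)
223: 223 → 307 → 433 → 343 → 1  — reaches 1 (base-7 3-happy)
555: 555 → 81 → 129 → 99 → 9 → 9  — repeats 9 (not base-7 3-happy)

223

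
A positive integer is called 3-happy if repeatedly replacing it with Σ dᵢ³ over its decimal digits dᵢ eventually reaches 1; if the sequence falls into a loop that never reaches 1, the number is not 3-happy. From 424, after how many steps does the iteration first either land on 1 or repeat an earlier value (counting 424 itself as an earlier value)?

3

424 → 4³ + 2³ + 4³ = 136
136 → 1³ + 3³ + 6³ = 244
244 → 2³ + 4³ + 4³ = 136  — 136 repeats.
That took 3 steps.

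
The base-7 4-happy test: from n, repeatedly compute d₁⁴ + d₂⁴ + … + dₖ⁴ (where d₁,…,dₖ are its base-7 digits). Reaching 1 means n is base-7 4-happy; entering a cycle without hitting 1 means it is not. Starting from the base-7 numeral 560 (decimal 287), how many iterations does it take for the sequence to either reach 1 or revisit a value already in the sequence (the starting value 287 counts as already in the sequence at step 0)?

14

287 = (5,6,0)_7 → 5⁴ + 6⁴ + 0⁴ = 1921
1921 = (5,4,1,3)_7 → 5⁴ + 4⁴ + 1⁴ + 3⁴ = 963
963 = (2,5,4,4)_7 → 2⁴ + 5⁴ + 4⁴ + 4⁴ = 1153
1153 = (3,2,3,5)_7 → 3⁴ + 2⁴ + 3⁴ + 5⁴ = 803
803 = (2,2,2,5)_7 → 2⁴ + 2⁴ + 2⁴ + 5⁴ = 673
673 = (1,6,5,1)_7 → 1⁴ + 6⁴ + 5⁴ + 1⁴ = 1923
1923 = (5,4,1,5)_7 → 5⁴ + 4⁴ + 1⁴ + 5⁴ = 1507
1507 = (4,2,5,2)_7 → 4⁴ + 2⁴ + 5⁴ + 2⁴ = 913
913 = (2,4,4,3)_7 → 2⁴ + 4⁴ + 4⁴ + 3⁴ = 609
609 = (1,5,3,0)_7 → 1⁴ + 5⁴ + 3⁴ + 0⁴ = 707
707 = (2,0,3,0)_7 → 2⁴ + 0⁴ + 3⁴ + 0⁴ = 97
97 = (1,6,6)_7 → 1⁴ + 6⁴ + 6⁴ = 2593
2593 = (1,0,3,6,3)_7 → 1⁴ + 0⁴ + 3⁴ + 6⁴ + 3⁴ = 1459
1459 = (4,1,5,3)_7 → 4⁴ + 1⁴ + 5⁴ + 3⁴ = 963  — 963 repeats.
That took 14 steps.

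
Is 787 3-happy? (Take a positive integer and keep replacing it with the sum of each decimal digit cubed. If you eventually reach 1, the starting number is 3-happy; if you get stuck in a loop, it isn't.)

3-happy

787 → 7³ + 8³ + 7³ = 1198
1198 → 1³ + 1³ + 9³ + 8³ = 1243
1243 → 1³ + 2³ + 4³ + 3³ = 100
100 → 1³ + 0³ + 0³ = 1  — reached 1.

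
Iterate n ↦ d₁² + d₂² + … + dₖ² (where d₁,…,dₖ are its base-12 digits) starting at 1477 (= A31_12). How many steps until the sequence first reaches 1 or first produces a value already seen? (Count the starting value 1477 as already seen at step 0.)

1477 = (10,3,1)_12 → 10² + 3² + 1² = 110
110 = (9,2)_12 → 9² + 2² = 85
85 = (7,1)_12 → 7² + 1² = 50
50 = (4,2)_12 → 4² + 2² = 20
20 = (1,8)_12 → 1² + 8² = 65
65 = (5,5)_12 → 5² + 5² = 50  — 50 repeats.
That took 6 steps.

6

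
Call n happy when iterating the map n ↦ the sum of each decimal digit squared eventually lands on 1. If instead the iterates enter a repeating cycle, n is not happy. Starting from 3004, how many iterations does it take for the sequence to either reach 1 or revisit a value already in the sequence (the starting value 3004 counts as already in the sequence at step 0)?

12

3004 → 25
25 → 29
29 → 85
85 → 89
89 → 145
145 → 42
42 → 20
20 → 4
4 → 16
16 → 37
37 → 58
58 → 89  — 89 repeats.
That took 12 steps.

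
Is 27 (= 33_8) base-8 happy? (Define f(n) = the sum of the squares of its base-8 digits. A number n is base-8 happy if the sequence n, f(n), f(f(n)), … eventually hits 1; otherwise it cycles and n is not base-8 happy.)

base-8 happy

27 = (3,3)_8 → 3² + 3² = 9 + 9 = 18
18 = (2,2)_8 → 2² + 2² = 4 + 4 = 8
8 = (1,0)_8 → 1² + 0² = 1 + 0 = 1  — reached 1.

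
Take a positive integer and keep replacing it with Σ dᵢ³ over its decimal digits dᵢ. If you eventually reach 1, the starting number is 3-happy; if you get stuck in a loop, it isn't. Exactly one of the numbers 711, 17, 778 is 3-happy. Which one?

778

711: 711 → 345 → 216 → 225 → 141 → 66 → 432 → 99 → 1458 → 702 → 351 → 153 → 153  — repeats 153 (not 3-happy)
17: 17 → 344 → 155 → 251 → 134 → 92 → 737 → 713 → 371 → 371  — repeats 371 (not 3-happy)
778: 778 → 1198 → 1243 → 100 → 1  — reaches 1 (3-happy)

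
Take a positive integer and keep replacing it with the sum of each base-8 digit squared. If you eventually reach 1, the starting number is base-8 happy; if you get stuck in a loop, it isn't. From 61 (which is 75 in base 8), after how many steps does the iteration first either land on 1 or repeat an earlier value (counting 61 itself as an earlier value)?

61 = (7,5)_8 → 7² + 5² = 49 + 25 = 74
74 = (1,1,2)_8 → 1² + 1² + 2² = 1 + 1 + 4 = 6
6 = (6)_8 → 6² = 36
36 = (4,4)_8 → 4² + 4² = 16 + 16 = 32
32 = (4,0)_8 → 4² + 0² = 16 + 0 = 16
16 = (2,0)_8 → 2² + 0² = 4 + 0 = 4
4 = (4)_8 → 4² = 16  — 16 repeats.
That took 7 steps.

7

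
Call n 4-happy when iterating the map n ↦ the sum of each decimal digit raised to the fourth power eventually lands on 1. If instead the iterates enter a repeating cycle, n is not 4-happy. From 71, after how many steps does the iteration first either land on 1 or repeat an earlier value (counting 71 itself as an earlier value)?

4

71 → 2402
2402 → 288
288 → 8208
8208 → 8208  — 8208 repeats.
That took 4 steps.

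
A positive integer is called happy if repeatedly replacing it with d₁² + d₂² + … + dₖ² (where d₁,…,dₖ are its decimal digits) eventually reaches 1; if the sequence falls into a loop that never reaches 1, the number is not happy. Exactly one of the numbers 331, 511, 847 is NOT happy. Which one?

331: 331 → 19 → 82 → 68 → 100 → 1  — reaches 1 (happy)
511: 511 → 27 → 53 → 34 → 25 → 29 → 85 → 89 → 145 → 42 → 20 → 4 → 16 → 37 → 58 → 89  — repeats 89 (not happy)
847: 847 → 129 → 86 → 100 → 1  — reaches 1 (happy)

511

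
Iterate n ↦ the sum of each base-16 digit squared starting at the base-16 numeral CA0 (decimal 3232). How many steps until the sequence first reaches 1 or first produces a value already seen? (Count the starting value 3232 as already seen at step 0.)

3232 = (12,10,0)_16 → 12² + 10² + 0² = 144 + 100 + 0 = 244
244 = (15,4)_16 → 15² + 4² = 225 + 16 = 241
241 = (15,1)_16 → 15² + 1² = 225 + 1 = 226
226 = (14,2)_16 → 14² + 2² = 196 + 4 = 200
200 = (12,8)_16 → 12² + 8² = 144 + 64 = 208
208 = (13,0)_16 → 13² + 0² = 169 + 0 = 169
169 = (10,9)_16 → 10² + 9² = 100 + 81 = 181
181 = (11,5)_16 → 11² + 5² = 121 + 25 = 146
146 = (9,2)_16 → 9² + 2² = 81 + 4 = 85
85 = (5,5)_16 → 5² + 5² = 25 + 25 = 50
50 = (3,2)_16 → 3² + 2² = 9 + 4 = 13
13 = (13)_16 → 13² = 169  — 169 repeats.
That took 12 steps.

12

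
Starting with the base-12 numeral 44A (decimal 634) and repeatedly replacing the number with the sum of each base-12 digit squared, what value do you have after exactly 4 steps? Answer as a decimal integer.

89

634 = (4,4,10)_12 → 4² + 4² + 10² = 132
132 = (11,0)_12 → 11² + 0² = 121
121 = (10,1)_12 → 10² + 1² = 101
101 = (8,5)_12 → 8² + 5² = 89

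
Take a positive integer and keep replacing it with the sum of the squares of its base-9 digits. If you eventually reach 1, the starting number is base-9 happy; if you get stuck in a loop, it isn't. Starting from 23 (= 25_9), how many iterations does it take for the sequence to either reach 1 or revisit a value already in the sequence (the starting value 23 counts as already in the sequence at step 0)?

7

23 = (2,5)_9 → 2² + 5² = 29
29 = (3,2)_9 → 3² + 2² = 13
13 = (1,4)_9 → 1² + 4² = 17
17 = (1,8)_9 → 1² + 8² = 65
65 = (7,2)_9 → 7² + 2² = 53
53 = (5,8)_9 → 5² + 8² = 89
89 = (1,0,8)_9 → 1² + 0² + 8² = 65  — 65 repeats.
That took 7 steps.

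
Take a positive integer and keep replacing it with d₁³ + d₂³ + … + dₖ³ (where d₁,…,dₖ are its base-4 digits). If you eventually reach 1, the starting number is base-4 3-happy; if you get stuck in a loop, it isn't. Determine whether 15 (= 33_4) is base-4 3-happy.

not base-4 3-happy

15 = (3,3)_4 → 3³ + 3³ = 54
54 = (3,1,2)_4 → 3³ + 1³ + 2³ = 36
36 = (2,1,0)_4 → 2³ + 1³ + 0³ = 9
9 = (2,1)_4 → 2³ + 1³ = 9  — 9 already seen; the sequence cycles without reaching 1.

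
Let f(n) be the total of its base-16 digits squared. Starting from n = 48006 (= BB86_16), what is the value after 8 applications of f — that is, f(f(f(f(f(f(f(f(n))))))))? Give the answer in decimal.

50

48006 = (11,11,8,6)_16 → 11² + 11² + 8² + 6² = 342
342 = (1,5,6)_16 → 1² + 5² + 6² = 62
62 = (3,14)_16 → 3² + 14² = 205
205 = (12,13)_16 → 12² + 13² = 313
313 = (1,3,9)_16 → 1² + 3² + 9² = 91
91 = (5,11)_16 → 5² + 11² = 146
146 = (9,2)_16 → 9² + 2² = 85
85 = (5,5)_16 → 5² + 5² = 50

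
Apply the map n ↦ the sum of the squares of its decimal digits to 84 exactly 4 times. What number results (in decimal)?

29

84 → 8² + 4² = 64 + 16 = 80
80 → 8² + 0² = 64 + 0 = 64
64 → 6² + 4² = 36 + 16 = 52
52 → 5² + 2² = 25 + 4 = 29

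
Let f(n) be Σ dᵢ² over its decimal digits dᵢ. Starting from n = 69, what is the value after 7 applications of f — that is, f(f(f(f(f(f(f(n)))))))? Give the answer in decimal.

58

69 → 6² + 9² = 36 + 81 = 117
117 → 1² + 1² + 7² = 1 + 1 + 49 = 51
51 → 5² + 1² = 25 + 1 = 26
26 → 2² + 6² = 4 + 36 = 40
40 → 4² + 0² = 16 + 0 = 16
16 → 1² + 6² = 1 + 36 = 37
37 → 3² + 7² = 9 + 49 = 58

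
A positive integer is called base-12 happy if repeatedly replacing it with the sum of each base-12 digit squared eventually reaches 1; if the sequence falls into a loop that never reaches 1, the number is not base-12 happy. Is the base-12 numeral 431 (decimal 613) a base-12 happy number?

not base-12 happy

613 = (4,3,1)_12 → 4² + 3² + 1² = 26
26 = (2,2)_12 → 2² + 2² = 8
8 = (8)_12 → 8² = 64
64 = (5,4)_12 → 5² + 4² = 41
41 = (3,5)_12 → 3² + 5² = 34
34 = (2,10)_12 → 2² + 10² = 104
104 = (8,8)_12 → 8² + 8² = 128
128 = (10,8)_12 → 10² + 8² = 164
164 = (1,1,8)_12 → 1² + 1² + 8² = 66
66 = (5,6)_12 → 5² + 6² = 61
61 = (5,1)_12 → 5² + 1² = 26  — 26 already seen; the sequence cycles without reaching 1.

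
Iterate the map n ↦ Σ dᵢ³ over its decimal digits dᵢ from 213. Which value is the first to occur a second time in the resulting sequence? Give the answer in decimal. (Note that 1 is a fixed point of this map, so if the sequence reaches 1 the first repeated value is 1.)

153

213 → 36
36 → 243
243 → 99
99 → 1458
1458 → 702
702 → 351
351 → 153
153 → 153  — 153 already appeared earlier.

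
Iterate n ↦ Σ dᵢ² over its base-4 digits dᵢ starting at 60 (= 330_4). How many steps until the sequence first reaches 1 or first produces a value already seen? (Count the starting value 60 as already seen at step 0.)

5

60 = (3,3,0)_4 → 3² + 3² + 0² = 9 + 9 + 0 = 18
18 = (1,0,2)_4 → 1² + 0² + 2² = 1 + 0 + 4 = 5
5 = (1,1)_4 → 1² + 1² = 1 + 1 = 2
2 = (2)_4 → 2² = 4
4 = (1,0)_4 → 1² + 0² = 1 + 0 = 1  — reached 1.
That took 5 steps.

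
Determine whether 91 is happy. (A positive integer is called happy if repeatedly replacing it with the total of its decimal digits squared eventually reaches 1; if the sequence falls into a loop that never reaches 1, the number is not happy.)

happy

91 → 9² + 1² = 81 + 1 = 82
82 → 8² + 2² = 64 + 4 = 68
68 → 6² + 8² = 36 + 64 = 100
100 → 1² + 0² + 0² = 1 + 0 + 0 = 1  — reached 1.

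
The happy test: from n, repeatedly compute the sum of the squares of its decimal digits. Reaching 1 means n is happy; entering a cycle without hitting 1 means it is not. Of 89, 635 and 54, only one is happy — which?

635

89: 89 → 145 → 42 → 20 → 4 → 16 → 37 → 58 → 89  — repeats 89 (not happy)
635: 635 → 70 → 49 → 97 → 130 → 10 → 1  — reaches 1 (happy)
54: 54 → 41 → 17 → 50 → 25 → 29 → 85 → 89 → 145 → 42 → 20 → 4 → 16 → 37 → 58 → 89  — repeats 89 (not happy)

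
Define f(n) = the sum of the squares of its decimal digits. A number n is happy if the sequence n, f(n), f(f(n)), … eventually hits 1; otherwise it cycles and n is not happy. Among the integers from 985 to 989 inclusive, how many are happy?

985: 985 → 170 → 50 → 25 → 29 → 85 → 89 → 145 → 42 → 20 → 4 → 16 → 37 → 58 → 89  — not happy
986: 986 → 181 → 66 → 72 → 53 → 34 → 25 → 29 → 85 → 89 → 145 → 42 → 20 → 4 → 16 → 37 → 58 → 89  — not happy
987: 987 → 194 → 98 → 145 → 42 → 20 → 4 → 16 → 37 → 58 → 89 → 145  — not happy
988: 988 → 209 → 85 → 89 → 145 → 42 → 20 → 4 → 16 → 37 → 58 → 89  — not happy
989: 989 → 226 → 44 → 32 → 13 → 10 → 1  — happy
happy: 989

1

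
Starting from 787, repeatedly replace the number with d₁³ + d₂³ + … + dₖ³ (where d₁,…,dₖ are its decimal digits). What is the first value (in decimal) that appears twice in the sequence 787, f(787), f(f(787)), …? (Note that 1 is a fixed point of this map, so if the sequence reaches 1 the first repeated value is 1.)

1

787 → 7³ + 8³ + 7³ = 1198
1198 → 1³ + 1³ + 9³ + 8³ = 1243
1243 → 1³ + 2³ + 4³ + 3³ = 100
100 → 1³ + 0³ + 0³ = 1  — reached the fixed point 1.
1 → 1, so 1 is the first repeated value.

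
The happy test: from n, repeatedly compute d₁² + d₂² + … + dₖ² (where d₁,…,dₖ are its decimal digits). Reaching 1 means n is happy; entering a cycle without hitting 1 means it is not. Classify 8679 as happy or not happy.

happy

8679 → 8² + 6² + 7² + 9² = 230
230 → 2² + 3² + 0² = 13
13 → 1² + 3² = 10
10 → 1² + 0² = 1  — reached 1.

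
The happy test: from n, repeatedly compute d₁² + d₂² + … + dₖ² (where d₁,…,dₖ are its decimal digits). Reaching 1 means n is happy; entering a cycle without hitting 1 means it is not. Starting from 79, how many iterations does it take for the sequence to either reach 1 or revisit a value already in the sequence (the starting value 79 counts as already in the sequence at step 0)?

3

79 → 7² + 9² = 49 + 81 = 130
130 → 1² + 3² + 0² = 1 + 9 + 0 = 10
10 → 1² + 0² = 1 + 0 = 1  — reached 1.
That took 3 steps.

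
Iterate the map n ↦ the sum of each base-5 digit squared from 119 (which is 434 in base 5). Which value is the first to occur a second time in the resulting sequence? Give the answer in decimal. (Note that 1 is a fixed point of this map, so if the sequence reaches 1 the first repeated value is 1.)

1

119 = (4,3,4)_5 → 4² + 3² + 4² = 41
41 = (1,3,1)_5 → 1² + 3² + 1² = 11
11 = (2,1)_5 → 2² + 1² = 5
5 = (1,0)_5 → 1² + 0² = 1  — reached the fixed point 1.
1 → 1, so 1 is the first repeated value.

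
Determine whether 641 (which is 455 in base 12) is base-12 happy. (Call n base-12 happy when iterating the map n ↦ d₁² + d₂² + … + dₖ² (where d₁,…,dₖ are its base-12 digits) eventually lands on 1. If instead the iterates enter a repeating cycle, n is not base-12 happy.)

not base-12 happy

641 = (4,5,5)_12 → 4² + 5² + 5² = 66
66 = (5,6)_12 → 5² + 6² = 61
61 = (5,1)_12 → 5² + 1² = 26
26 = (2,2)_12 → 2² + 2² = 8
8 = (8)_12 → 8² = 64
64 = (5,4)_12 → 5² + 4² = 41
41 = (3,5)_12 → 3² + 5² = 34
34 = (2,10)_12 → 2² + 10² = 104
104 = (8,8)_12 → 8² + 8² = 128
128 = (10,8)_12 → 10² + 8² = 164
164 = (1,1,8)_12 → 1² + 1² + 8² = 66  — 66 already seen; the sequence cycles without reaching 1.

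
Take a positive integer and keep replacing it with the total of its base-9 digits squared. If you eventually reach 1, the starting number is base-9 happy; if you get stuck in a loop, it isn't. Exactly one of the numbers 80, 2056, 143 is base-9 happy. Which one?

143

80: 80 → 128 → 30 → 18 → 4 → 16 → 50 → 50  — repeats 50 (not base-9 happy)
2056: 2056 → 78 → 100 → 6 → 36 → 16 → 50 → 50  — repeats 50 (not base-9 happy)
143: 143 → 101 → 9 → 1  — reaches 1 (base-9 happy)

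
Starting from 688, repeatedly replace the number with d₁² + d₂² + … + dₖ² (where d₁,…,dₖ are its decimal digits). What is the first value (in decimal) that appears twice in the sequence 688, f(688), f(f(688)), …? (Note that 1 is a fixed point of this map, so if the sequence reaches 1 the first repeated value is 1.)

688 → 164
164 → 53
53 → 34
34 → 25
25 → 29
29 → 85
85 → 89
89 → 145
145 → 42
42 → 20
20 → 4
4 → 16
16 → 37
37 → 58
58 → 89  — 89 already appeared earlier.

89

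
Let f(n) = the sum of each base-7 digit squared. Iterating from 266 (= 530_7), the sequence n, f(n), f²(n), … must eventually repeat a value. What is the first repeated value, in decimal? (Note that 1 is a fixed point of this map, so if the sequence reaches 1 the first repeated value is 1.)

10

266 = (5,3,0)_7 → 5² + 3² + 0² = 34
34 = (4,6)_7 → 4² + 6² = 52
52 = (1,0,3)_7 → 1² + 0² + 3² = 10
10 = (1,3)_7 → 1² + 3² = 10  — 10 already appeared earlier.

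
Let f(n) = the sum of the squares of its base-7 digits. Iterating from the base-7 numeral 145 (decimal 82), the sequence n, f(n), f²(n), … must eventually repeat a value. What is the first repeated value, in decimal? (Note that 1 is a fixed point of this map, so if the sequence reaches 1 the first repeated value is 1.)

82 = (1,4,5)_7 → 1² + 4² + 5² = 1 + 16 + 25 = 42
42 = (6,0)_7 → 6² + 0² = 36 + 0 = 36
36 = (5,1)_7 → 5² + 1² = 25 + 1 = 26
26 = (3,5)_7 → 3² + 5² = 9 + 25 = 34
34 = (4,6)_7 → 4² + 6² = 16 + 36 = 52
52 = (1,0,3)_7 → 1² + 0² + 3² = 1 + 0 + 9 = 10
10 = (1,3)_7 → 1² + 3² = 1 + 9 = 10  — 10 already appeared earlier.

10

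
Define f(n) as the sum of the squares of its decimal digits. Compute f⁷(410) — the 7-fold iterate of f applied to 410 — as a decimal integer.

410 → 4² + 1² + 0² = 17
17 → 1² + 7² = 50
50 → 5² + 0² = 25
25 → 2² + 5² = 29
29 → 2² + 9² = 85
85 → 8² + 5² = 89
89 → 8² + 9² = 145

145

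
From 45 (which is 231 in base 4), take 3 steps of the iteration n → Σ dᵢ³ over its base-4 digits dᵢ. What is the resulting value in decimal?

45 = (2,3,1)_4 → 2³ + 3³ + 1³ = 36
36 = (2,1,0)_4 → 2³ + 1³ + 0³ = 9
9 = (2,1)_4 → 2³ + 1³ = 9

9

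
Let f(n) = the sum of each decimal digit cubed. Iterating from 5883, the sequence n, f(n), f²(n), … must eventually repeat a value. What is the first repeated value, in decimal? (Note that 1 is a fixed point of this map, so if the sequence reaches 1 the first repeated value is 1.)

5883 → 5³ + 8³ + 8³ + 3³ = 125 + 512 + 512 + 27 = 1176
1176 → 1³ + 1³ + 7³ + 6³ = 1 + 1 + 343 + 216 = 561
561 → 5³ + 6³ + 1³ = 125 + 216 + 1 = 342
342 → 3³ + 4³ + 2³ = 27 + 64 + 8 = 99
99 → 9³ + 9³ = 729 + 729 = 1458
1458 → 1³ + 4³ + 5³ + 8³ = 1 + 64 + 125 + 512 = 702
702 → 7³ + 0³ + 2³ = 343 + 0 + 8 = 351
351 → 3³ + 5³ + 1³ = 27 + 125 + 1 = 153
153 → 1³ + 5³ + 3³ = 1 + 125 + 27 = 153  — 153 already appeared earlier.

153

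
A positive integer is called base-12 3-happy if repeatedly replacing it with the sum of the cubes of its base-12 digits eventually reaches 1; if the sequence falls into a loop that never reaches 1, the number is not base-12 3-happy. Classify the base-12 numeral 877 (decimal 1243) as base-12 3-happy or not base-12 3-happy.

not base-12 3-happy

1243 = (8,7,7)_12 → 8³ + 7³ + 7³ = 1198
1198 = (8,3,10)_12 → 8³ + 3³ + 10³ = 1539
1539 = (10,8,3)_12 → 10³ + 8³ + 3³ = 1539  — 1539 already seen; the sequence cycles without reaching 1.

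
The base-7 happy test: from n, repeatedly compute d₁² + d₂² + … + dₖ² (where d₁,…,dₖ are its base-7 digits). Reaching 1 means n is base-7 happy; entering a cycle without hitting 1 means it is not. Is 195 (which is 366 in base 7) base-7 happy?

not base-7 happy

195 = (3,6,6)_7 → 3² + 6² + 6² = 81
81 = (1,4,4)_7 → 1² + 4² + 4² = 33
33 = (4,5)_7 → 4² + 5² = 41
41 = (5,6)_7 → 5² + 6² = 61
61 = (1,1,5)_7 → 1² + 1² + 5² = 27
27 = (3,6)_7 → 3² + 6² = 45
45 = (6,3)_7 → 6² + 3² = 45  — 45 already seen; the sequence cycles without reaching 1.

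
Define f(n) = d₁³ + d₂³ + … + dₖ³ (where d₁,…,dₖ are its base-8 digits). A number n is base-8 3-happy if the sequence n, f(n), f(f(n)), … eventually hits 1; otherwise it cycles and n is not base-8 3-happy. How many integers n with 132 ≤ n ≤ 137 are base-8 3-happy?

3

132: 132 → 72 → 2 → 8 → 1  — base-8 3-happy
133: 133 → 133  — not base-8 3-happy
134: 134 → 224 → 91 → 55 → 559 → 469 → 476 → 434 → 440 → 559  — not base-8 3-happy
135: 135 → 351 → 495 → 811 → 217 → 55 → 559 → 469 → 476 → 434 → 440 → 559  — not base-8 3-happy
136: 136 → 9 → 2 → 8 → 1  — base-8 3-happy
137: 137 → 10 → 9 → 2 → 8 → 1  — base-8 3-happy
base-8 3-happy: 132, 136, 137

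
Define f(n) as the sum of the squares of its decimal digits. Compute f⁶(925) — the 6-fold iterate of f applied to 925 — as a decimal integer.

58

925 → 9² + 2² + 5² = 110
110 → 1² + 1² + 0² = 2
2 → 2² = 4
4 → 4² = 16
16 → 1² + 6² = 37
37 → 3² + 7² = 58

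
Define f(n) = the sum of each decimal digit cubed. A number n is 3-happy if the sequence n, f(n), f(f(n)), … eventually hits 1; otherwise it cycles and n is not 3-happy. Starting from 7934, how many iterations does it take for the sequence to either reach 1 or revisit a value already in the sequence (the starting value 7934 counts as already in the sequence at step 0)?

6

7934 → 7³ + 9³ + 3³ + 4³ = 343 + 729 + 27 + 64 = 1163
1163 → 1³ + 1³ + 6³ + 3³ = 1 + 1 + 216 + 27 = 245
245 → 2³ + 4³ + 5³ = 8 + 64 + 125 = 197
197 → 1³ + 9³ + 7³ = 1 + 729 + 343 = 1073
1073 → 1³ + 0³ + 7³ + 3³ = 1 + 0 + 343 + 27 = 371
371 → 3³ + 7³ + 1³ = 27 + 343 + 1 = 371  — 371 repeats.
That took 6 steps.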